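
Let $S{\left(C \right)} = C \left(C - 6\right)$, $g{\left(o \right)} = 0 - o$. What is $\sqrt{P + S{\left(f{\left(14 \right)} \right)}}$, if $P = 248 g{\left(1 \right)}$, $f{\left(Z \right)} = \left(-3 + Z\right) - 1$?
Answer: $4 i \sqrt{13} \approx 14.422 i$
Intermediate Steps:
$f{\left(Z \right)} = -4 + Z$
$g{\left(o \right)} = - o$
$S{\left(C \right)} = C \left(-6 + C\right)$
$P = -248$ ($P = 248 \left(\left(-1\right) 1\right) = 248 \left(-1\right) = -248$)
$\sqrt{P + S{\left(f{\left(14 \right)} \right)}} = \sqrt{-248 + \left(-4 + 14\right) \left(-6 + \left(-4 + 14\right)\right)} = \sqrt{-248 + 10 \left(-6 + 10\right)} = \sqrt{-248 + 10 \cdot 4} = \sqrt{-248 + 40} = \sqrt{-208} = 4 i \sqrt{13}$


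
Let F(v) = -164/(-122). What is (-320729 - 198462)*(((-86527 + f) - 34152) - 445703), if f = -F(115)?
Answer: 17937729228344/61 ≈ 2.9406e+11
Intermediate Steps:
F(v) = 82/61 (F(v) = -164*(-1/122) = 82/61)
f = -82/61 (f = -1*82/61 = -82/61 ≈ -1.3443)
(-320729 - 198462)*(((-86527 + f) - 34152) - 445703) = (-320729 - 198462)*(((-86527 - 82/61) - 34152) - 445703) = -519191*((-5278229/61 - 34152) - 445703) = -519191*(-7361501/61 - 445703) = -519191*(-34549384/61) = 17937729228344/61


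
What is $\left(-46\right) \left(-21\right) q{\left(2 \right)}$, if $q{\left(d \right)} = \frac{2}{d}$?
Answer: $966$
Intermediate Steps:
$\left(-46\right) \left(-21\right) q{\left(2 \right)} = \left(-46\right) \left(-21\right) \frac{2}{2} = 966 \cdot 2 \cdot \frac{1}{2} = 966 \cdot 1 = 966$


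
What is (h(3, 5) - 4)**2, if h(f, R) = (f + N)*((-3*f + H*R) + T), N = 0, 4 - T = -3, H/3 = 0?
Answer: 100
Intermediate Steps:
H = 0 (H = 3*0 = 0)
T = 7 (T = 4 - 1*(-3) = 4 + 3 = 7)
h(f, R) = f*(7 - 3*f) (h(f, R) = (f + 0)*((-3*f + 0*R) + 7) = f*((-3*f + 0) + 7) = f*(-3*f + 7) = f*(7 - 3*f))
(h(3, 5) - 4)**2 = (3*(7 - 3*3) - 4)**2 = (3*(7 - 9) - 4)**2 = (3*(-2) - 4)**2 = (-6 - 4)**2 = (-10)**2 = 100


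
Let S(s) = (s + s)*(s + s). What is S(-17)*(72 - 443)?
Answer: -428876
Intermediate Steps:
S(s) = 4*s² (S(s) = (2*s)*(2*s) = 4*s²)
S(-17)*(72 - 443) = (4*(-17)²)*(72 - 443) = (4*289)*(-371) = 1156*(-371) = -428876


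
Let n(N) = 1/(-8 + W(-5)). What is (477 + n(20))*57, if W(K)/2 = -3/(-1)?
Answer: 54321/2 ≈ 27161.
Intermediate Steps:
W(K) = 6 (W(K) = 2*(-3/(-1)) = 2*(-3*(-1)) = 2*3 = 6)
n(N) = -½ (n(N) = 1/(-8 + 6) = 1/(-2) = -½)
(477 + n(20))*57 = (477 - ½)*57 = (953/2)*57 = 54321/2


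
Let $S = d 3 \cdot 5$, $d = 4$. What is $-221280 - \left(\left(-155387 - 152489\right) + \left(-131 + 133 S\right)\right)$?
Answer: $78747$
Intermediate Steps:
$S = 60$ ($S = 4 \cdot 3 \cdot 5 = 12 \cdot 5 = 60$)
$-221280 - \left(\left(-155387 - 152489\right) + \left(-131 + 133 S\right)\right) = -221280 - \left(\left(-155387 - 152489\right) + \left(-131 + 133 \cdot 60\right)\right) = -221280 - \left(-307876 + \left(-131 + 7980\right)\right) = -221280 - \left(-307876 + 7849\right) = -221280 - -300027 = -221280 + 300027 = 78747$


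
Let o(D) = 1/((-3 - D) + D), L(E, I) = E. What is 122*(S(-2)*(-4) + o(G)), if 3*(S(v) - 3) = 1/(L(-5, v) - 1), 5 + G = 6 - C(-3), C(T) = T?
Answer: -13298/9 ≈ -1477.6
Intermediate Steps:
G = 4 (G = -5 + (6 - 1*(-3)) = -5 + (6 + 3) = -5 + 9 = 4)
S(v) = 53/18 (S(v) = 3 + 1/(3*(-5 - 1)) = 3 + (⅓)/(-6) = 3 + (⅓)*(-⅙) = 3 - 1/18 = 53/18)
o(D) = -⅓ (o(D) = 1/(-3) = -⅓)
122*(S(-2)*(-4) + o(G)) = 122*((53/18)*(-4) - ⅓) = 122*(-106/9 - ⅓) = 122*(-109/9) = -13298/9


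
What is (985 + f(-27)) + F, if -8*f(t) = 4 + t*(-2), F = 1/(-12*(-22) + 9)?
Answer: 1067707/1092 ≈ 977.75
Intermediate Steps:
F = 1/273 (F = 1/(264 + 9) = 1/273 ≈ 0.0036630)
f(t) = -½ + t/4 (f(t) = -(4 + t*(-2))/8 = -(4 - 2*t)/8 = -½ + t/4)
(985 + f(-27)) + F = (985 + (-½ + (¼)*(-27))) + 1/273 = (985 + (-½ - 27/4)) + 1/273 = (985 - 29/4) + 1/273 = 3911/4 + 1/273 = 1067707/1092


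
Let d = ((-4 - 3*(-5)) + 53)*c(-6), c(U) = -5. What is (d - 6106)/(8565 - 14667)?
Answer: 119/113 ≈ 1.0531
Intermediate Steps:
d = -320 (d = ((-4 - 3*(-5)) + 53)*(-5) = ((-4 + 15) + 53)*(-5) = (11 + 53)*(-5) = 64*(-5) = -320)
(d - 6106)/(8565 - 14667) = (-320 - 6106)/(8565 - 14667) = -6426/(-6102) = -6426*(-1/6102) = 119/113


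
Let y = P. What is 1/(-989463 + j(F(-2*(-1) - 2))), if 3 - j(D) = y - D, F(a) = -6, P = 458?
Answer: -1/989924 ≈ -1.0102e-6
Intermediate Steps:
y = 458
j(D) = -455 + D (j(D) = 3 - (458 - D) = 3 + (-458 + D) = -455 + D)
1/(-989463 + j(F(-2*(-1) - 2))) = 1/(-989463 + (-455 - 6)) = 1/(-989463 - 461) = 1/(-989924) = -1/989924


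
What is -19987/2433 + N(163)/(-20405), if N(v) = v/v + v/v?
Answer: -407839601/49645365 ≈ -8.2151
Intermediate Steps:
N(v) = 2 (N(v) = 1 + 1 = 2)
-19987/2433 + N(163)/(-20405) = -19987/2433 + 2/(-20405) = -19987*1/2433 + 2*(-1/20405) = -19987/2433 - 2/20405 = -407839601/49645365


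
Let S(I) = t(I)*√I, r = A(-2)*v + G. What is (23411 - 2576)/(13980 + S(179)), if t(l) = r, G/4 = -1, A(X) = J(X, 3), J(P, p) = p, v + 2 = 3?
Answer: 291273300/195440221 + 20835*√179/195440221 ≈ 1.4918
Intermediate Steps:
v = 1 (v = -2 + 3 = 1)
A(X) = 3
G = -4 (G = 4*(-1) = -4)
r = -1 (r = 3*1 - 4 = 3 - 4 = -1)
t(l) = -1
S(I) = -√I
(23411 - 2576)/(13980 + S(179)) = (23411 - 2576)/(13980 - √179) = 20835/(13980 - √179)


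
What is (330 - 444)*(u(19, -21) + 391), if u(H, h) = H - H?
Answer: -44574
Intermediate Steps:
u(H, h) = 0
(330 - 444)*(u(19, -21) + 391) = (330 - 444)*(0 + 391) = -114*391 = -44574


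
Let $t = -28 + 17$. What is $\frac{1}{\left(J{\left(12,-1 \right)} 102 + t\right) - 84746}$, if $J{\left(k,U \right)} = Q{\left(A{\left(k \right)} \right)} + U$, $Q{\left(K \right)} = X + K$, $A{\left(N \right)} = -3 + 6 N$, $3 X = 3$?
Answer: $- \frac{1}{77719} \approx -1.2867 \cdot 10^{-5}$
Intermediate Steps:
$X = 1$ ($X = \frac{1}{3} \cdot 3 = 1$)
$Q{\left(K \right)} = 1 + K$
$J{\left(k,U \right)} = -2 + U + 6 k$ ($J{\left(k,U \right)} = \left(1 + \left(-3 + 6 k\right)\right) + U = \left(-2 + 6 k\right) + U = -2 + U + 6 k$)
$t = -11$
$\frac{1}{\left(J{\left(12,-1 \right)} 102 + t\right) - 84746} = \frac{1}{\left(\left(-2 - 1 + 6 \cdot 12\right) 102 - 11\right) - 84746} = \frac{1}{\left(\left(-2 - 1 + 72\right) 102 - 11\right) - 84746} = \frac{1}{\left(69 \cdot 102 - 11\right) - 84746} = \frac{1}{\left(7038 - 11\right) - 84746} = \frac{1}{7027 - 84746} = \frac{1}{-77719} = - \frac{1}{77719}$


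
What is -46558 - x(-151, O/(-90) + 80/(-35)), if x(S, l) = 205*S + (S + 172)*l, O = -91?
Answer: -467287/30 ≈ -15576.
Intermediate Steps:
x(S, l) = 205*S + l*(172 + S) (x(S, l) = 205*S + (172 + S)*l = 205*S + l*(172 + S))
-46558 - x(-151, O/(-90) + 80/(-35)) = -46558 - (172*(-91/(-90) + 80/(-35)) + 205*(-151) - 151*(-91/(-90) + 80/(-35))) = -46558 - (172*(-91*(-1/90) + 80*(-1/35)) - 30955 - 151*(-91*(-1/90) + 80*(-1/35))) = -46558 - (172*(91/90 - 16/7) - 30955 - 151*(91/90 - 16/7)) = -46558 - (172*(-803/630) - 30955 - 151*(-803/630)) = -46558 - (-69058/315 - 30955 + 121253/630) = -46558 - 1*(-929453/30) = -46558 + 929453/30 = -467287/30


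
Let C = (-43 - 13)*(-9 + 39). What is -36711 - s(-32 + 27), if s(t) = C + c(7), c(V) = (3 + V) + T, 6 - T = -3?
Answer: -35050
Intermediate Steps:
T = 9 (T = 6 - 1*(-3) = 6 + 3 = 9)
c(V) = 12 + V (c(V) = (3 + V) + 9 = 12 + V)
C = -1680 (C = -56*30 = -1680)
s(t) = -1661 (s(t) = -1680 + (12 + 7) = -1680 + 19 = -1661)
-36711 - s(-32 + 27) = -36711 - 1*(-1661) = -36711 + 1661 = -35050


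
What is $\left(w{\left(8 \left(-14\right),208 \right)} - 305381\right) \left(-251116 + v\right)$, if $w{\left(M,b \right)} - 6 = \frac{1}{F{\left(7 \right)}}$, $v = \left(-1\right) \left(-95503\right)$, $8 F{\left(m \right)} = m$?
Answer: $\frac{332640994221}{7} \approx 4.752 \cdot 10^{10}$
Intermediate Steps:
$F{\left(m \right)} = \frac{m}{8}$
$v = 95503$
$w{\left(M,b \right)} = \frac{50}{7}$ ($w{\left(M,b \right)} = 6 + \frac{1}{\frac{1}{8} \cdot 7} = 6 + \frac{1}{\frac{7}{8}} = 6 + \frac{8}{7} = \frac{50}{7}$)
$\left(w{\left(8 \left(-14\right),208 \right)} - 305381\right) \left(-251116 + v\right) = \left(\frac{50}{7} - 305381\right) \left(-251116 + 95503\right) = \left(- \frac{2137617}{7}\right) \left(-155613\right) = \frac{332640994221}{7}$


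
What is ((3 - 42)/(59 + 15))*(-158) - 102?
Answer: -693/37 ≈ -18.730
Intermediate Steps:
((3 - 42)/(59 + 15))*(-158) - 102 = -39/74*(-158) - 102 = 3081/37 - 102 = -693/37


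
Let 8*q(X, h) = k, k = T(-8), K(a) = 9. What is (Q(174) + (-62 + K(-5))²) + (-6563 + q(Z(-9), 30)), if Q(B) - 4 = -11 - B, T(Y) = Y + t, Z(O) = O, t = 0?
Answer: -3936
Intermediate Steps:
T(Y) = Y (T(Y) = Y + 0 = Y)
k = -8
q(X, h) = -1 (q(X, h) = (⅛)*(-8) = -1)
Q(B) = -7 - B (Q(B) = 4 + (-11 - B) = -7 - B)
(Q(174) + (-62 + K(-5))²) + (-6563 + q(Z(-9), 30)) = ((-7 - 1*174) + (-62 + 9)²) + (-6563 - 1) = ((-7 - 174) + (-53)²) - 6564 = (-181 + 2809) - 6564 = 2628 - 6564 = -3936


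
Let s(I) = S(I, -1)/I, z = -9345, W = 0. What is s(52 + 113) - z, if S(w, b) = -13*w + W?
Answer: 9332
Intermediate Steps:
S(w, b) = -13*w (S(w, b) = -13*w + 0 = -13*w)
s(I) = -13 (s(I) = (-13*I)/I = -13)
s(52 + 113) - z = -13 - 1*(-9345) = -13 + 9345 = 9332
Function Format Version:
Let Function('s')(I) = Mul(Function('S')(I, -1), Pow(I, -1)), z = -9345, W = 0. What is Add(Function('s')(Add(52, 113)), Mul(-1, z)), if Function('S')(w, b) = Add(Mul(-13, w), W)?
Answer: 9332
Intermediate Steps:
Function('S')(w, b) = Mul(-13, w) (Function('S')(w, b) = Add(Mul(-13, w), 0) = Mul(-13, w))
Function('s')(I) = -13 (Function('s')(I) = Mul(Mul(-13, I), Pow(I, -1)) = -13)
Add(Function('s')(Add(52, 113)), Mul(-1, z)) = Add(-13, Mul(-1, -9345)) = Add(-13, 9345) = 9332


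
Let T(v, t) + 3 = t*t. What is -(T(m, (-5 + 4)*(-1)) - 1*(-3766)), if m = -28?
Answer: -3764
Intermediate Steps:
T(v, t) = -3 + t² (T(v, t) = -3 + t*t = -3 + t²)
-(T(m, (-5 + 4)*(-1)) - 1*(-3766)) = -((-3 + ((-5 + 4)*(-1))²) - 1*(-3766)) = -((-3 + (-1*(-1))²) + 3766) = -((-3 + 1²) + 3766) = -((-3 + 1) + 3766) = -(-2 + 3766) = -1*3764 = -3764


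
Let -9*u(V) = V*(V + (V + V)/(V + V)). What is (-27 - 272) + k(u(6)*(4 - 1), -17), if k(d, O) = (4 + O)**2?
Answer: -130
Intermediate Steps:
u(V) = -V*(1 + V)/9 (u(V) = -V*(V + (V + V)/(V + V))/9 = -V*(V + (2*V)/((2*V)))/9 = -V*(V + (2*V)*(1/(2*V)))/9 = -V*(V + 1)/9 = -V*(1 + V)/9)
(-27 - 272) + k(u(6)*(4 - 1), -17) = (-27 - 272) + (4 - 17)**2 = -299 + (-13)**2 = -299 + 169 = -130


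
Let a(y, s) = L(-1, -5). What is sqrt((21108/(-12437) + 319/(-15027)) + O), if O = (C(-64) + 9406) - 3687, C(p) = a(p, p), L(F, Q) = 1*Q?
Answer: sqrt(199519546322452295433)/186890799 ≈ 75.580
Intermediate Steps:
L(F, Q) = Q
a(y, s) = -5
C(p) = -5
O = 5714 (O = (-5 + 9406) - 3687 = 9401 - 3687 = 5714)
sqrt((21108/(-12437) + 319/(-15027)) + O) = sqrt((21108/(-12437) + 319/(-15027)) + 5714) = sqrt((21108*(-1/12437) + 319*(-1/15027)) + 5714) = sqrt((-21108/12437 - 319/15027) + 5714) = sqrt(-321157319/186890799 + 5714) = sqrt(1067572868167/186890799) = sqrt(199519546322452295433)/186890799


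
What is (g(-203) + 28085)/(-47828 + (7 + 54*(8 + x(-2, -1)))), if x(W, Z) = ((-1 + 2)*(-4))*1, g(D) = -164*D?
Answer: -61377/47605 ≈ -1.2893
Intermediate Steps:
x(W, Z) = -4 (x(W, Z) = (1*(-4))*1 = -4*1 = -4)
(g(-203) + 28085)/(-47828 + (7 + 54*(8 + x(-2, -1)))) = (-164*(-203) + 28085)/(-47828 + (7 + 54*(8 - 4))) = (33292 + 28085)/(-47828 + (7 + 54*4)) = 61377/(-47828 + (7 + 216)) = 61377/(-47828 + 223) = 61377/(-47605) = 61377*(-1/47605) = -61377/47605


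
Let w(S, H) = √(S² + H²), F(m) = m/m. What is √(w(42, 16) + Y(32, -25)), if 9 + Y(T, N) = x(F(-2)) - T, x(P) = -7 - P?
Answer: √(-49 + 2*√505) ≈ 2.0139*I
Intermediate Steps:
F(m) = 1
w(S, H) = √(H² + S²)
Y(T, N) = -17 - T (Y(T, N) = -9 + ((-7 - 1*1) - T) = -9 + ((-7 - 1) - T) = -9 + (-8 - T) = -17 - T)
√(w(42, 16) + Y(32, -25)) = √(√(16² + 42²) + (-17 - 1*32)) = √(√(256 + 1764) + (-17 - 32)) = √(√2020 - 49) = √(2*√505 - 49) = √(-49 + 2*√505)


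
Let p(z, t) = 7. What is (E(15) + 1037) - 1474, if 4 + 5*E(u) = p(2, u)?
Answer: -2182/5 ≈ -436.40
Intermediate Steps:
E(u) = ⅗ (E(u) = -⅘ + (⅕)*7 = -⅘ + 7/5 = ⅗)
(E(15) + 1037) - 1474 = (⅗ + 1037) - 1474 = 5188/5 - 1474 = -2182/5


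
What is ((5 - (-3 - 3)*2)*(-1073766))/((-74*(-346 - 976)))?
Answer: -9127011/48914 ≈ -186.59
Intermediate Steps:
((5 - (-3 - 3)*2)*(-1073766))/((-74*(-346 - 976))) = ((5 - (-6)*2)*(-1073766))/((-74*(-1322))) = ((5 - 1*(-12))*(-1073766))/97828 = ((5 + 12)*(-1073766))*(1/97828) = (17*(-1073766))*(1/97828) = -18254022*1/97828 = -9127011/48914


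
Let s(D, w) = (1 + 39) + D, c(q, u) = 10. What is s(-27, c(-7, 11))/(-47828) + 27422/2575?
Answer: 1311505941/123157100 ≈ 10.649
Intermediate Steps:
s(D, w) = 40 + D
s(-27, c(-7, 11))/(-47828) + 27422/2575 = (40 - 27)/(-47828) + 27422/2575 = 13*(-1/47828) + 27422*(1/2575) = -13/47828 + 27422/2575 = 1311505941/123157100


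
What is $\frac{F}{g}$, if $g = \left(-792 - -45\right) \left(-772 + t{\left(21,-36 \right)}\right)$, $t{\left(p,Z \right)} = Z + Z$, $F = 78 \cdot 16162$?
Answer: $\frac{105053}{52539} \approx 1.9995$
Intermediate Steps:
$F = 1260636$
$t{\left(p,Z \right)} = 2 Z$
$g = 630468$ ($g = \left(-792 - -45\right) \left(-772 + 2 \left(-36\right)\right) = \left(-792 + 45\right) \left(-772 - 72\right) = \left(-747\right) \left(-844\right) = 630468$)
$\frac{F}{g} = \frac{1260636}{630468} = 1260636 \cdot \frac{1}{630468} = \frac{105053}{52539}$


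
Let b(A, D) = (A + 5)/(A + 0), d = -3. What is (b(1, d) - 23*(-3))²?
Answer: 5625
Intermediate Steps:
b(A, D) = (5 + A)/A
(b(1, d) - 23*(-3))² = ((5 + 1)/1 - 23*(-3))² = (1*6 + 69)² = (6 + 69)² = 75² = 5625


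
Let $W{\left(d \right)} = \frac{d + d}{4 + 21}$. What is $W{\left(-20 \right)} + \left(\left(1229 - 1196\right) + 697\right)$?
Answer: $\frac{3642}{5} \approx 728.4$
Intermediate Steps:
$W{\left(d \right)} = \frac{2 d}{25}$
$W{\left(-20 \right)} + \left(\left(1229 - 1196\right) + 697\right) = \frac{2}{25} \left(-20\right) + \left(\left(1229 - 1196\right) + 697\right) = - \frac{8}{5} + \left(33 + 697\right) = - \frac{8}{5} + 730 = \frac{3642}{5}$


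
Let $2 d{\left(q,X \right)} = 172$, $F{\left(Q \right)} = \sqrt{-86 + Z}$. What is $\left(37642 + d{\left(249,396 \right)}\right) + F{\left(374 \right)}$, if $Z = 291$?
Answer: $37728 + \sqrt{205} \approx 37742.0$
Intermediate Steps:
$F{\left(Q \right)} = \sqrt{205}$ ($F{\left(Q \right)} = \sqrt{-86 + 291} = \sqrt{205}$)
$d{\left(q,X \right)} = 86$ ($d{\left(q,X \right)} = \frac{1}{2} \cdot 172 = 86$)
$\left(37642 + d{\left(249,396 \right)}\right) + F{\left(374 \right)} = \left(37642 + 86\right) + \sqrt{205} = 37728 + \sqrt{205}$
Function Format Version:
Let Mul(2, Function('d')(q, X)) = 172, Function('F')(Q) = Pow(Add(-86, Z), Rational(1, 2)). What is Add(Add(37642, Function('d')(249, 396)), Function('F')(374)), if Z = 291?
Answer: Add(37728, Pow(205, Rational(1, 2))) ≈ 37742.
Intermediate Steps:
Function('F')(Q) = Pow(205, Rational(1, 2)) (Function('F')(Q) = Pow(Add(-86, 291), Rational(1, 2)) = Pow(205, Rational(1, 2)))
Function('d')(q, X) = 86 (Function('d')(q, X) = Mul(Rational(1, 2), 172) = 86)
Add(Add(37642, Function('d')(249, 396)), Function('F')(374)) = Add(Add(37642, 86), Pow(205, Rational(1, 2))) = Add(37728, Pow(205, Rational(1, 2)))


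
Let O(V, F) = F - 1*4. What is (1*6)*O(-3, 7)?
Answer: 18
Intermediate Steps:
O(V, F) = -4 + F (O(V, F) = F - 4 = -4 + F)
(1*6)*O(-3, 7) = (1*6)*(-4 + 7) = 6*3 = 18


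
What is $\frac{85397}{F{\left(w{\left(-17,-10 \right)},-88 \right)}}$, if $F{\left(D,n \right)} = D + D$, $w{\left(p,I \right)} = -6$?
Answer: $- \frac{85397}{12} \approx -7116.4$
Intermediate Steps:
$F{\left(D,n \right)} = 2 D$
$\frac{85397}{F{\left(w{\left(-17,-10 \right)},-88 \right)}} = \frac{85397}{2 \left(-6\right)} = \frac{85397}{-12} = 85397 \left(- \frac{1}{12}\right) = - \frac{85397}{12}$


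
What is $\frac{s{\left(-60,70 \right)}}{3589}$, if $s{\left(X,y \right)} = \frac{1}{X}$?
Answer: $- \frac{1}{215340} \approx -4.6438 \cdot 10^{-6}$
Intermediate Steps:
$\frac{s{\left(-60,70 \right)}}{3589} = \frac{1}{\left(-60\right) 3589} = \left(- \frac{1}{60}\right) \frac{1}{3589} = - \frac{1}{215340}$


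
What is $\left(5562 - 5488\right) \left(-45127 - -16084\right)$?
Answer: $-2149182$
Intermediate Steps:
$\left(5562 - 5488\right) \left(-45127 - -16084\right) = 74 \left(-45127 + 16084\right) = 74 \left(-29043\right) = -2149182$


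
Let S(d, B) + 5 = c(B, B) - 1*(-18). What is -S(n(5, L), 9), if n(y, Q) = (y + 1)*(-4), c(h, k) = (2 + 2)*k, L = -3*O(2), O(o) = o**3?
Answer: -49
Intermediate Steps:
L = -24 (L = -3*2**3 = -3*8 = -24)
c(h, k) = 4*k
n(y, Q) = -4 - 4*y (n(y, Q) = (1 + y)*(-4) = -4 - 4*y)
S(d, B) = 13 + 4*B (S(d, B) = -5 + (4*B - 1*(-18)) = -5 + (4*B + 18) = -5 + (18 + 4*B) = 13 + 4*B)
-S(n(5, L), 9) = -(13 + 4*9) = -(13 + 36) = -1*49 = -49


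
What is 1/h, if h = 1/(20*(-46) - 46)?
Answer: -966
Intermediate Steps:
h = -1/966 (h = 1/(-920 - 46) = 1/(-966) = -1/966 ≈ -0.0010352)
1/h = 1/(-1/966) = -966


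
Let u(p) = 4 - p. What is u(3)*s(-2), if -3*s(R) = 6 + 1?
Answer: -7/3 ≈ -2.3333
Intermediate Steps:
s(R) = -7/3 (s(R) = -(6 + 1)/3 = -⅓*7 = -7/3)
u(3)*s(-2) = (4 - 1*3)*(-7/3) = (4 - 3)*(-7/3) = 1*(-7/3) = -7/3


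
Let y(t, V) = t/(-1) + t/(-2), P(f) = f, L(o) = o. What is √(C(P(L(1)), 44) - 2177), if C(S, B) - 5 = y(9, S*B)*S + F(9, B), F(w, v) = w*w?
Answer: I*√8418/2 ≈ 45.875*I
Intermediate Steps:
F(w, v) = w²
y(t, V) = -3*t/2 (y(t, V) = t*(-1) + t*(-½) = -t - t/2 = -3*t/2)
C(S, B) = 86 - 27*S/2 (C(S, B) = 5 + ((-3/2*9)*S + 9²) = 5 + (-27*S/2 + 81) = 5 + (81 - 27*S/2) = 86 - 27*S/2)
√(C(P(L(1)), 44) - 2177) = √((86 - 27/2*1) - 2177) = √((86 - 27/2) - 2177) = √(145/2 - 2177) = √(-4209/2) = I*√8418/2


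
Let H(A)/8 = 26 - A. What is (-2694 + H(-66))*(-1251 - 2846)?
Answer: 8021926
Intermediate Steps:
H(A) = 208 - 8*A (H(A) = 8*(26 - A) = 208 - 8*A)
(-2694 + H(-66))*(-1251 - 2846) = (-2694 + (208 - 8*(-66)))*(-1251 - 2846) = (-2694 + (208 + 528))*(-4097) = (-2694 + 736)*(-4097) = -1958*(-4097) = 8021926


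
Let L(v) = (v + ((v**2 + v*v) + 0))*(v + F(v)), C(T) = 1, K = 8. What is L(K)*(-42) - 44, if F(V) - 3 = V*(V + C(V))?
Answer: -474140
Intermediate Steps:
F(V) = 3 + V*(1 + V) (F(V) = 3 + V*(V + 1) = 3 + V*(1 + V))
L(v) = (v + 2*v**2)*(3 + v**2 + 2*v) (L(v) = (v + ((v**2 + v*v) + 0))*(v + (3 + v + v**2)) = (v + ((v**2 + v**2) + 0))*(3 + v**2 + 2*v) = (v + (2*v**2 + 0))*(3 + v**2 + 2*v) = (v + 2*v**2)*(3 + v**2 + 2*v))
L(K)*(-42) - 44 = (8*(3 + 2*8**3 + 5*8**2 + 8*8))*(-42) - 44 = (8*(3 + 2*512 + 5*64 + 64))*(-42) - 44 = (8*(3 + 1024 + 320 + 64))*(-42) - 44 = (8*1411)*(-42) - 44 = 11288*(-42) - 44 = -474096 - 44 = -474140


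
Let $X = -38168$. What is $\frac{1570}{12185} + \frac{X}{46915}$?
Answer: $- \frac{78284106}{114331855} \approx -0.68471$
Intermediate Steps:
$\frac{1570}{12185} + \frac{X}{46915} = \frac{1570}{12185} - \frac{38168}{46915} = 1570 \cdot \frac{1}{12185} - \frac{38168}{46915} = \frac{314}{2437} - \frac{38168}{46915} = - \frac{78284106}{114331855}$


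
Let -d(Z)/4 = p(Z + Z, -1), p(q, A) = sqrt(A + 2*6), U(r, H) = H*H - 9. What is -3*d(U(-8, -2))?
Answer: 12*sqrt(11) ≈ 39.799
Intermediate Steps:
U(r, H) = -9 + H**2 (U(r, H) = H**2 - 9 = -9 + H**2)
p(q, A) = sqrt(12 + A) (p(q, A) = sqrt(A + 12) = sqrt(12 + A))
d(Z) = -4*sqrt(11) (d(Z) = -4*sqrt(12 - 1) = -4*sqrt(11))
-3*d(U(-8, -2)) = -(-12)*sqrt(11) = 12*sqrt(11)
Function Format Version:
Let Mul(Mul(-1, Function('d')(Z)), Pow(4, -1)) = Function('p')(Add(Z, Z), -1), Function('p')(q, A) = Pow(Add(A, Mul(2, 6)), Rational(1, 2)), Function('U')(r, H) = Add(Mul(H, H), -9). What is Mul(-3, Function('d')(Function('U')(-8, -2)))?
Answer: Mul(12, Pow(11, Rational(1, 2))) ≈ 39.799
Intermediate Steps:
Function('U')(r, H) = Add(-9, Pow(H, 2)) (Function('U')(r, H) = Add(Pow(H, 2), -9) = Add(-9, Pow(H, 2)))
Function('p')(q, A) = Pow(Add(12, A), Rational(1, 2)) (Function('p')(q, A) = Pow(Add(A, 12), Rational(1, 2)) = Pow(Add(12, A), Rational(1, 2)))
Function('d')(Z) = Mul(-4, Pow(11, Rational(1, 2))) (Function('d')(Z) = Mul(-4, Pow(Add(12, -1), Rational(1, 2))) = Mul(-4, Pow(11, Rational(1, 2))))
Mul(-3, Function('d')(Function('U')(-8, -2))) = Mul(-3, Mul(-4, Pow(11, Rational(1, 2)))) = Mul(12, Pow(11, Rational(1, 2)))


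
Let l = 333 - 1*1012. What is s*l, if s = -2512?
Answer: 1705648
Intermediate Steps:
l = -679 (l = 333 - 1012 = -679)
s*l = -2512*(-679) = 1705648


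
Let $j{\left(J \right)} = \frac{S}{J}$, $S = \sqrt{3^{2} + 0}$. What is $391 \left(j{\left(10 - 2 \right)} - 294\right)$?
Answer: $- \frac{918459}{8} \approx -1.1481 \cdot 10^{5}$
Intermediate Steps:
$S = 3$ ($S = \sqrt{9 + 0} = \sqrt{9} = 3$)
$j{\left(J \right)} = \frac{3}{J}$
$391 \left(j{\left(10 - 2 \right)} - 294\right) = 391 \left(\frac{3}{10 - 2} - 294\right) = 391 \left(\frac{3}{8} - 294\right) = 391 \left(- \frac{2349}{8}\right) = - \frac{918459}{8}$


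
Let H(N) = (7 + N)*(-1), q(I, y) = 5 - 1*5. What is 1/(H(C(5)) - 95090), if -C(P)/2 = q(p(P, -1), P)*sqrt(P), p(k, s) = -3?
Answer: -1/95097 ≈ -1.0516e-5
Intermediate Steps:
q(I, y) = 0 (q(I, y) = 5 - 5 = 0)
C(P) = 0 (C(P) = -0*sqrt(P) = -2*0 = 0)
H(N) = -7 - N
1/(H(C(5)) - 95090) = 1/((-7 - 1*0) - 95090) = 1/((-7 + 0) - 95090) = 1/(-7 - 95090) = 1/(-95097) = -1/95097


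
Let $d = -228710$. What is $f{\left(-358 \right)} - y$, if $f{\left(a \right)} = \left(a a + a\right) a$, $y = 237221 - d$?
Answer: $-46220479$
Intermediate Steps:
$y = 465931$ ($y = 237221 - -228710 = 237221 + 228710 = 465931$)
$f{\left(a \right)} = a \left(a + a^{2}\right)$ ($f{\left(a \right)} = \left(a^{2} + a\right) a = \left(a + a^{2}\right) a = a \left(a + a^{2}\right)$)
$f{\left(-358 \right)} - y = \left(-358\right)^{2} \left(1 - 358\right) - 465931 = 128164 \left(-357\right) - 465931 = -45754548 - 465931 = -46220479$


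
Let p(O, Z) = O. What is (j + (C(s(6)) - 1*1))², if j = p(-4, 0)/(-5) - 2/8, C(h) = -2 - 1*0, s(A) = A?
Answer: 2401/400 ≈ 6.0025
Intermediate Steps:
C(h) = -2 (C(h) = -2 + 0 = -2)
j = 11/20 (j = -4/(-5) - 2/8 = -4*(-⅕) - 2*⅛ = ⅘ - ¼ = 11/20 ≈ 0.55000)
(j + (C(s(6)) - 1*1))² = (11/20 + (-2 - 1*1))² = (11/20 + (-2 - 1))² = (11/20 - 3)² = (-49/20)² = 2401/400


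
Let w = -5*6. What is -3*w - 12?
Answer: 78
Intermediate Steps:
w = -30
-3*w - 12 = -3*(-30) - 12 = 90 - 12 = 78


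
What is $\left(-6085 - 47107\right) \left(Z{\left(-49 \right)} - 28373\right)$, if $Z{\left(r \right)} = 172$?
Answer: $1500067592$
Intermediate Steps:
$\left(-6085 - 47107\right) \left(Z{\left(-49 \right)} - 28373\right) = \left(-6085 - 47107\right) \left(172 - 28373\right) = \left(-53192\right) \left(-28201\right) = 1500067592$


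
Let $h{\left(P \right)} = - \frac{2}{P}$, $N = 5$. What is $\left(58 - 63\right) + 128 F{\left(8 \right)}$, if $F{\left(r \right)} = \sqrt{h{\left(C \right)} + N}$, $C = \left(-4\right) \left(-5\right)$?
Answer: $-5 + \frac{448 \sqrt{10}}{5} \approx 278.34$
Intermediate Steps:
$C = 20$
$F{\left(r \right)} = \frac{7 \sqrt{10}}{10}$ ($F{\left(r \right)} = \sqrt{- \frac{2}{20} + 5} = \sqrt{\left(-2\right) \frac{1}{20} + 5} = \sqrt{- \frac{1}{10} + 5} = \sqrt{\frac{49}{10}} = \frac{7 \sqrt{10}}{10}$)
$\left(58 - 63\right) + 128 F{\left(8 \right)} = \left(58 - 63\right) + 128 \frac{7 \sqrt{10}}{10} = \left(58 - 63\right) + \frac{448 \sqrt{10}}{5} = -5 + \frac{448 \sqrt{10}}{5}$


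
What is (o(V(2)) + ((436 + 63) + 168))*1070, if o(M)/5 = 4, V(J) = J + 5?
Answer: 735090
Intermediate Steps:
V(J) = 5 + J
o(M) = 20 (o(M) = 5*4 = 20)
(o(V(2)) + ((436 + 63) + 168))*1070 = (20 + ((436 + 63) + 168))*1070 = (20 + (499 + 168))*1070 = (20 + 667)*1070 = 687*1070 = 735090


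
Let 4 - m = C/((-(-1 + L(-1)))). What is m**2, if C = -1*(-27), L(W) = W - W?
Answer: 529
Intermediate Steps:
L(W) = 0
C = 27
m = -23 (m = 4 - 27/((-(-1 + 0))) = 4 - 27/((-1*(-1))) = 4 - 27/1 = 4 - 27 = -23)
m**2 = (-23)**2 = 529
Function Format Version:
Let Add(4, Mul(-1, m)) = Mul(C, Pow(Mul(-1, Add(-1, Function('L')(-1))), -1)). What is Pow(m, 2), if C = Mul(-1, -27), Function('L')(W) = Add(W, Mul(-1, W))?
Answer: 529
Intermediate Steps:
Function('L')(W) = 0
C = 27
m = -23 (m = Add(4, Mul(-1, Mul(27, Pow(Mul(-1, Add(-1, 0)), -1)))) = Add(4, Mul(-1, Mul(27, Pow(Mul(-1, -1), -1)))) = Add(4, Mul(-1, Mul(27, Pow(1, -1)))) = Add(4, Mul(-1, Mul(27, 1))) = Add(4, Mul(-1, 27)) = Add(4, -27) = -23)
Pow(m, 2) = Pow(-23, 2) = 529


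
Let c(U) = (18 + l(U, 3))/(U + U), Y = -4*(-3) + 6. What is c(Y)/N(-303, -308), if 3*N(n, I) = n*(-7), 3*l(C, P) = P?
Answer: 19/25452 ≈ 0.00074650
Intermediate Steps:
l(C, P) = P/3
N(n, I) = -7*n/3 (N(n, I) = (n*(-7))/3 = (-7*n)/3 = -7*n/3)
Y = 18 (Y = 12 + 6 = 18)
c(U) = 19/(2*U) (c(U) = (18 + (⅓)*3)/(U + U) = (18 + 1)/((2*U)) = 19*(1/(2*U)) = 19/(2*U))
c(Y)/N(-303, -308) = ((19/2)/18)/((-7/3*(-303))) = ((19/2)*(1/18))/707 = (19/36)*(1/707) = 19/25452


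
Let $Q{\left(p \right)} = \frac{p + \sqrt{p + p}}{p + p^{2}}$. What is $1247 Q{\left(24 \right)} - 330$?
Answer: $- \frac{7003}{25} + \frac{1247 \sqrt{3}}{150} \approx -265.72$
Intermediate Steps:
$Q{\left(p \right)} = \frac{p + \sqrt{2} \sqrt{p}}{p + p^{2}}$ ($Q{\left(p \right)} = \frac{p + \sqrt{2 p}}{p + p^{2}} = \frac{p + \sqrt{2} \sqrt{p}}{p + p^{2}}$)
$1247 Q{\left(24 \right)} - 330 = 1247 \frac{24 + \sqrt{2} \sqrt{24}}{24 \left(1 + 24\right)} - 330 = 1247 \frac{24 + \sqrt{2} \cdot 2 \sqrt{6}}{24 \cdot 25} - 330 = 1247 \cdot \frac{1}{24} \cdot \frac{1}{25} \left(24 + 4 \sqrt{3}\right) - 330 = 1247 \left(\frac{1}{25} + \frac{\sqrt{3}}{150}\right) - 330 = \left(\frac{1247}{25} + \frac{1247 \sqrt{3}}{150}\right) - 330 = - \frac{7003}{25} + \frac{1247 \sqrt{3}}{150}$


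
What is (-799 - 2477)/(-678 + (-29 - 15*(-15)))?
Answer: 1638/241 ≈ 6.7967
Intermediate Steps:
(-799 - 2477)/(-678 + (-29 - 15*(-15))) = -3276/(-678 + (-29 + 225)) = -3276/(-678 + 196) = -3276/(-482) = -3276*(-1/482) = 1638/241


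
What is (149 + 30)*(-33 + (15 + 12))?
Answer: -1074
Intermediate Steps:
(149 + 30)*(-33 + (15 + 12)) = 179*(-33 + 27) = 179*(-6) = -1074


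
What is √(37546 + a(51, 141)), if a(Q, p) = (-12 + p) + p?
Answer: 2*√9454 ≈ 194.46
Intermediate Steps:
a(Q, p) = -12 + 2*p
√(37546 + a(51, 141)) = √(37546 + (-12 + 2*141)) = √(37546 + (-12 + 282)) = √(37546 + 270) = √37816 = 2*√9454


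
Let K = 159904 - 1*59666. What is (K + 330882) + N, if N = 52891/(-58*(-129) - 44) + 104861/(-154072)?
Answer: 247032757793177/572993768 ≈ 4.3113e+5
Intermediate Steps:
K = 100238 (K = 159904 - 59666 = 100238)
N = 3684533017/572993768 (N = 52891/(7482 - 44) + 104861*(-1/154072) = 52891/7438 - 104861/154072 = 3684533017/572993768 ≈ 6.4303)
(K + 330882) + N = (100238 + 330882) + 3684533017/572993768 = 431120 + 3684533017/572993768 = 247032757793177/572993768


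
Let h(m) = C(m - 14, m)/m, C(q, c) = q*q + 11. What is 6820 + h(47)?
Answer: 321640/47 ≈ 6843.4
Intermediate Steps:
C(q, c) = 11 + q² (C(q, c) = q² + 11 = 11 + q²)
h(m) = (11 + (-14 + m)²)/m (h(m) = (11 + (m - 14)²)/m = (11 + (-14 + m)²)/m)
6820 + h(47) = 6820 + (11 + (-14 + 47)²)/47 = 6820 + (11 + 33²)/47 = 6820 + (11 + 1089)/47 = 6820 + (1/47)*1100 = 6820 + 1100/47 = 321640/47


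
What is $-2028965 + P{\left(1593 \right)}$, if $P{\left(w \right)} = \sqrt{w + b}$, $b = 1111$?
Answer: $-2028913$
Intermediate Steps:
$P{\left(w \right)} = \sqrt{1111 + w}$ ($P{\left(w \right)} = \sqrt{w + 1111} = \sqrt{1111 + w}$)
$-2028965 + P{\left(1593 \right)} = -2028965 + \sqrt{1111 + 1593} = -2028965 + \sqrt{2704} = -2028965 + 52 = -2028913$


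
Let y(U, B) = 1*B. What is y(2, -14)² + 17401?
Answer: 17597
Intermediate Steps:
y(U, B) = B
y(2, -14)² + 17401 = (-14)² + 17401 = 196 + 17401 = 17597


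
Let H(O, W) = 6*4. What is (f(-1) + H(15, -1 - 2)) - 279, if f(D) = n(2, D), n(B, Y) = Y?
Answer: -256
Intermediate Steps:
f(D) = D
H(O, W) = 24
(f(-1) + H(15, -1 - 2)) - 279 = (-1 + 24) - 279 = 23 - 279 = -256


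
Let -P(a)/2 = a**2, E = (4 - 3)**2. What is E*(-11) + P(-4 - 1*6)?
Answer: -211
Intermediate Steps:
E = 1 (E = 1**2 = 1)
P(a) = -2*a**2
E*(-11) + P(-4 - 1*6) = 1*(-11) - 2*(-4 - 1*6)**2 = -11 - 2*(-4 - 6)**2 = -11 - 2*(-10)**2 = -11 - 2*100 = -11 - 200 = -211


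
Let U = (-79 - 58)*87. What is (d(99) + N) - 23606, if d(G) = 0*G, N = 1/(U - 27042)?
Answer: -919713367/38961 ≈ -23606.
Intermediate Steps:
U = -11919 (U = -137*87 = -11919)
N = -1/38961 (N = 1/(-11919 - 27042) = 1/(-38961) = -1/38961 ≈ -2.5667e-5)
d(G) = 0
(d(99) + N) - 23606 = (0 - 1/38961) - 23606 = -1/38961 - 23606 = -919713367/38961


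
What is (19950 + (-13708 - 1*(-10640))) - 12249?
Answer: 4633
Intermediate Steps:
(19950 + (-13708 - 1*(-10640))) - 12249 = (19950 + (-13708 + 10640)) - 12249 = (19950 - 3068) - 12249 = 16882 - 12249 = 4633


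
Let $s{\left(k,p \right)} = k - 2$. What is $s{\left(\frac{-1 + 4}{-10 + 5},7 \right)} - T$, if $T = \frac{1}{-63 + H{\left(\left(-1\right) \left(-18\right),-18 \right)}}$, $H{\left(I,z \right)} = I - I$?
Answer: $- \frac{814}{315} \approx -2.5841$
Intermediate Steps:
$H{\left(I,z \right)} = 0$
$s{\left(k,p \right)} = -2 + k$ ($s{\left(k,p \right)} = k - 2 = -2 + k$)
$T = - \frac{1}{63}$ ($T = \frac{1}{-63 + 0} = \frac{1}{-63} = - \frac{1}{63} \approx -0.015873$)
$s{\left(\frac{-1 + 4}{-10 + 5},7 \right)} - T = \left(-2 + \frac{-1 + 4}{-10 + 5}\right) - - \frac{1}{63} = \left(-2 + \frac{3}{-5}\right) + \frac{1}{63} = \left(-2 + 3 \left(- \frac{1}{5}\right)\right) + \frac{1}{63} = \left(-2 - \frac{3}{5}\right) + \frac{1}{63} = - \frac{13}{5} + \frac{1}{63} = - \frac{814}{315}$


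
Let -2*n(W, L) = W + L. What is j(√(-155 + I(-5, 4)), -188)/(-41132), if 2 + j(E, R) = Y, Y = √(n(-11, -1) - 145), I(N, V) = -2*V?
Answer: 1/20566 - I*√139/41132 ≈ 4.8624e-5 - 0.00028663*I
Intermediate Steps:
n(W, L) = -L/2 - W/2 (n(W, L) = -(W + L)/2 = -(L + W)/2 = -L/2 - W/2)
Y = I*√139 (Y = √((-½*(-1) - ½*(-11)) - 145) = √((½ + 11/2) - 145) = √(6 - 145) = √(-139) = I*√139 ≈ 11.79*I)
j(E, R) = -2 + I*√139
j(√(-155 + I(-5, 4)), -188)/(-41132) = (-2 + I*√139)/(-41132) = (-2 + I*√139)*(-1/41132) = 1/20566 - I*√139/41132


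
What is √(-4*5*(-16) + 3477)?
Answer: √3797 ≈ 61.620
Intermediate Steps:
√(-4*5*(-16) + 3477) = √(-20*(-16) + 3477) = √(320 + 3477) = √3797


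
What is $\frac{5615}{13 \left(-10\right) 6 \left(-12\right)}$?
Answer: $\frac{1123}{1872} \approx 0.59989$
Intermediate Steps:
$\frac{5615}{13 \left(-10\right) 6 \left(-12\right)} = \frac{5615}{\left(-130\right) \left(-72\right)} = \frac{5615}{9360} = 5615 \cdot \frac{1}{9360} = \frac{1123}{1872}$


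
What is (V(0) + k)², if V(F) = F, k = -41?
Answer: 1681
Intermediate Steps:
(V(0) + k)² = (0 - 41)² = (-41)² = 1681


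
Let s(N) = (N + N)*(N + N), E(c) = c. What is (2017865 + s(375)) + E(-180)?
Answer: 2580185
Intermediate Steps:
s(N) = 4*N² (s(N) = (2*N)*(2*N) = 4*N²)
(2017865 + s(375)) + E(-180) = (2017865 + 4*375²) - 180 = (2017865 + 4*140625) - 180 = (2017865 + 562500) - 180 = 2580365 - 180 = 2580185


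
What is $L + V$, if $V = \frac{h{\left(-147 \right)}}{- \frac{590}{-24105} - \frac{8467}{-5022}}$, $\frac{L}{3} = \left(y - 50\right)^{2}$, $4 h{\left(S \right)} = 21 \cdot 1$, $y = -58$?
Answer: $\frac{966143944701}{27608002} \approx 34995.0$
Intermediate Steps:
$h{\left(S \right)} = \frac{21}{4}$ ($h{\left(S \right)} = \frac{21 \cdot 1}{4} = \frac{1}{4} \cdot 21 = \frac{21}{4}$)
$L = 34992$ ($L = 3 \left(-58 - 50\right)^{2} = 3 \left(-108\right)^{2} = 3 \cdot 11664 = 34992$)
$V = \frac{84738717}{27608002}$ ($V = \frac{21}{4 \left(- \frac{590}{-24105} - \frac{8467}{-5022}\right)} = \frac{21}{4 \left(\left(-590\right) \left(- \frac{1}{24105}\right) - - \frac{8467}{5022}\right)} = \frac{21}{4 \left(\frac{118}{4821} + \frac{8467}{5022}\right)} = \frac{21}{4 \cdot \frac{13804001}{8070354}} = \frac{21}{4} \cdot \frac{8070354}{13804001} = \frac{84738717}{27608002} \approx 3.0694$)
$L + V = 34992 + \frac{84738717}{27608002} = \frac{966143944701}{27608002}$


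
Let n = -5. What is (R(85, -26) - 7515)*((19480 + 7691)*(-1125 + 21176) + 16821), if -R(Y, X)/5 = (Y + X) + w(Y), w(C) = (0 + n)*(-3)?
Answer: -4295925743670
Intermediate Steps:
w(C) = 15 (w(C) = (0 - 5)*(-3) = -5*(-3) = 15)
R(Y, X) = -75 - 5*X - 5*Y (R(Y, X) = -5*((Y + X) + 15) = -5*((X + Y) + 15) = -5*(15 + X + Y) = -75 - 5*X - 5*Y)
(R(85, -26) - 7515)*((19480 + 7691)*(-1125 + 21176) + 16821) = ((-75 - 5*(-26) - 5*85) - 7515)*((19480 + 7691)*(-1125 + 21176) + 16821) = ((-75 + 130 - 425) - 7515)*(27171*20051 + 16821) = (-370 - 7515)*(544805721 + 16821) = -7885*544822542 = -4295925743670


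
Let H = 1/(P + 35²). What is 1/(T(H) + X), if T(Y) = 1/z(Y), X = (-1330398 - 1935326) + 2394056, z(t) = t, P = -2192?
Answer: -1/872635 ≈ -1.1460e-6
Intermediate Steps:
H = -1/967 (H = 1/(-2192 + 35²) = 1/(-2192 + 1225) = 1/(-967) = -1/967 ≈ -0.0010341)
X = -871668 (X = -3265724 + 2394056 = -871668)
T(Y) = 1/Y
1/(T(H) + X) = 1/(1/(-1/967) - 871668) = 1/(-967 - 871668) = 1/(-872635) = -1/872635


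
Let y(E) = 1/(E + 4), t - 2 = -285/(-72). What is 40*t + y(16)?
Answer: 14303/60 ≈ 238.38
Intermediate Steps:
t = 143/24 (t = 2 - 285/(-72) = 2 - 285*(-1/72) = 2 + 95/24 = 143/24 ≈ 5.9583)
y(E) = 1/(4 + E)
40*t + y(16) = 40*(143/24) + 1/(4 + 16) = 715/3 + 1/20 = 14303/60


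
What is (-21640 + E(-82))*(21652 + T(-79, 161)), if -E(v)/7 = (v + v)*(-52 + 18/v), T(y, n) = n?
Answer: -1779679044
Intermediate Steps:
E(v) = -14*v*(-52 + 18/v) (E(v) = -7*(v + v)*(-52 + 18/v) = -7*2*v*(-52 + 18/v) = -14*v*(-52 + 18/v))
(-21640 + E(-82))*(21652 + T(-79, 161)) = (-21640 + (-252 + 728*(-82)))*(21652 + 161) = (-21640 + (-252 - 59696))*21813 = (-21640 - 59948)*21813 = -81588*21813 = -1779679044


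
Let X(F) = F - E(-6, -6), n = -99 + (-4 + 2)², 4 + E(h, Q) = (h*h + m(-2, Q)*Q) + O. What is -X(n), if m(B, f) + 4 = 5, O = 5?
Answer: 126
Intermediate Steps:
m(B, f) = 1 (m(B, f) = -4 + 5 = 1)
E(h, Q) = 1 + Q + h² (E(h, Q) = -4 + ((h*h + 1*Q) + 5) = -4 + ((h² + Q) + 5) = -4 + ((Q + h²) + 5) = -4 + (5 + Q + h²) = 1 + Q + h²)
n = -95 (n = -99 + (-2)² = -99 + 4 = -95)
X(F) = -31 + F (X(F) = F - (1 - 6 + (-6)²) = F - (1 - 6 + 36) = F - 1*31 = F - 31 = -31 + F)
-X(n) = -(-31 - 95) = -1*(-126) = 126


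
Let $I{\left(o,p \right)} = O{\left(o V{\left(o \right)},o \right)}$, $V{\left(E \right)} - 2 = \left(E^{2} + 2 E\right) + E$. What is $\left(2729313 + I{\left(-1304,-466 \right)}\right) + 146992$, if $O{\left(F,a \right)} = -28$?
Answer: $2876277$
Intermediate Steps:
$V{\left(E \right)} = 2 + E^{2} + 3 E$ ($V{\left(E \right)} = 2 + \left(\left(E^{2} + 2 E\right) + E\right) = 2 + \left(E^{2} + 3 E\right) = 2 + E^{2} + 3 E$)
$I{\left(o,p \right)} = -28$
$\left(2729313 + I{\left(-1304,-466 \right)}\right) + 146992 = \left(2729313 - 28\right) + 146992 = 2729285 + 146992 = 2876277$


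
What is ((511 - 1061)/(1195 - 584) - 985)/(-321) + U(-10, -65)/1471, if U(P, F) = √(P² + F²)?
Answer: 200795/65377 + 5*√173/1471 ≈ 3.1160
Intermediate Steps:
U(P, F) = √(F² + P²)
((511 - 1061)/(1195 - 584) - 985)/(-321) + U(-10, -65)/1471 = ((511 - 1061)/(1195 - 584) - 985)/(-321) + √((-65)² + (-10)²)/1471 = (-550/611 - 985)*(-1/321) + √(4225 + 100)*(1/1471) = (-550*1/611 - 985)*(-1/321) + √4325*(1/1471) = (-550/611 - 985)*(-1/321) + (5*√173)*(1/1471) = -602385/611*(-1/321) + 5*√173/1471 = 200795/65377 + 5*√173/1471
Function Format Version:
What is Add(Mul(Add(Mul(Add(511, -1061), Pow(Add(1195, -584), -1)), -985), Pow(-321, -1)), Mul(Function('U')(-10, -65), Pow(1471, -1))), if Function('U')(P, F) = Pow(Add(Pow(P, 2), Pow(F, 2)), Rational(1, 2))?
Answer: Add(Rational(200795, 65377), Mul(Rational(5, 1471), Pow(173, Rational(1, 2)))) ≈ 3.1160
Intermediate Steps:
Function('U')(P, F) = Pow(Add(Pow(F, 2), Pow(P, 2)), Rational(1, 2))
Add(Mul(Add(Mul(Add(511, -1061), Pow(Add(1195, -584), -1)), -985), Pow(-321, -1)), Mul(Function('U')(-10, -65), Pow(1471, -1))) = Add(Mul(Add(Mul(Add(511, -1061), Pow(Add(1195, -584), -1)), -985), Pow(-321, -1)), Mul(Pow(Add(Pow(-65, 2), Pow(-10, 2)), Rational(1, 2)), Pow(1471, -1))) = Add(Mul(Add(Mul(-550, Pow(611, -1)), -985), Rational(-1, 321)), Mul(Pow(Add(4225, 100), Rational(1, 2)), Rational(1, 1471))) = Add(Mul(Add(Mul(-550, Rational(1, 611)), -985), Rational(-1, 321)), Mul(Pow(4325, Rational(1, 2)), Rational(1, 1471))) = Add(Mul(Add(Rational(-550, 611), -985), Rational(-1, 321)), Mul(Mul(5, Pow(173, Rational(1, 2))), Rational(1, 1471))) = Add(Mul(Rational(-602385, 611), Rational(-1, 321)), Mul(Rational(5, 1471), Pow(173, Rational(1, 2)))) = Add(Rational(200795, 65377), Mul(Rational(5, 1471), Pow(173, Rational(1, 2))))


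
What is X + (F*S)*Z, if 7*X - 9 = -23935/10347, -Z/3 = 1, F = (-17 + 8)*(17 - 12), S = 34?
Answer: 47502614/10347 ≈ 4591.0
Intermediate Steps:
F = -45 (F = -9*5 = -45)
Z = -3 (Z = -3*1 = -3)
X = 9884/10347 (X = 9/7 + (-23935/10347)/7 = 9/7 + (-23935*1/10347)/7 = 9/7 + (1/7)*(-23935/10347) = 9/7 - 23935/72429 = 9884/10347 ≈ 0.95525)
X + (F*S)*Z = 9884/10347 - 45*34*(-3) = 9884/10347 - 1530*(-3) = 9884/10347 + 4590 = 47502614/10347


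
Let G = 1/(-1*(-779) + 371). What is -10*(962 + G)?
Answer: -1106301/115 ≈ -9620.0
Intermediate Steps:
G = 1/1150 (G = 1/(779 + 371) = 1/1150 ≈ 0.00086956)
-10*(962 + G) = -10*(962 + 1/1150) = -10*1106301/1150 = -1106301/115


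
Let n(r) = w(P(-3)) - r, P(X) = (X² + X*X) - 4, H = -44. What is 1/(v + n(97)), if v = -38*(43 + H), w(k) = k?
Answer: -1/45 ≈ -0.022222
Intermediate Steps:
P(X) = -4 + 2*X² (P(X) = (X² + X²) - 4 = 2*X² - 4 = -4 + 2*X²)
n(r) = 14 - r (n(r) = (-4 + 2*(-3)²) - r = (-4 + 2*9) - r = (-4 + 18) - r = 14 - r)
v = 38 (v = -38*(43 - 44) = -38*(-1) = 38)
1/(v + n(97)) = 1/(38 + (14 - 1*97)) = 1/(38 + (14 - 97)) = 1/(38 - 83) = 1/(-45) = -1/45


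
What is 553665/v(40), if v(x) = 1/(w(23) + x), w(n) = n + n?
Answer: 47615190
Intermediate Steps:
w(n) = 2*n
v(x) = 1/(46 + x) (v(x) = 1/(2*23 + x) = 1/(46 + x))
553665/v(40) = 553665/(1/(46 + 40)) = 553665/(1/86) = 553665*86 = 47615190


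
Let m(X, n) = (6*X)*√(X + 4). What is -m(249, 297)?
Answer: -1494*√253 ≈ -23764.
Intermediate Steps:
m(X, n) = 6*X*√(4 + X) (m(X, n) = (6*X)*√(4 + X) = 6*X*√(4 + X))
-m(249, 297) = -6*249*√(4 + 249) = -6*249*√253 = -1494*√253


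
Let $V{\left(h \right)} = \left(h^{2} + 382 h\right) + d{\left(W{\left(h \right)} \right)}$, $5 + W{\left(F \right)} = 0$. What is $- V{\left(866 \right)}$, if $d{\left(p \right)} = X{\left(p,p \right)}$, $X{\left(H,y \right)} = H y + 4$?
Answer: $-1080797$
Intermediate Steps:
$W{\left(F \right)} = -5$ ($W{\left(F \right)} = -5 + 0 = -5$)
$X{\left(H,y \right)} = 4 + H y$
$d{\left(p \right)} = 4 + p^{2}$ ($d{\left(p \right)} = 4 + p p = 4 + p^{2}$)
$V{\left(h \right)} = 29 + h^{2} + 382 h$ ($V{\left(h \right)} = \left(h^{2} + 382 h\right) + \left(4 + \left(-5\right)^{2}\right) = \left(h^{2} + 382 h\right) + \left(4 + 25\right) = \left(h^{2} + 382 h\right) + 29 = 29 + h^{2} + 382 h$)
$- V{\left(866 \right)} = - (29 + 866^{2} + 382 \cdot 866) = - (29 + 749956 + 330812) = \left(-1\right) 1080797 = -1080797$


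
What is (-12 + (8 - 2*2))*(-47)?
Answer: 376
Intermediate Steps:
(-12 + (8 - 2*2))*(-47) = (-12 + (8 - 1*4))*(-47) = (-12 + (8 - 4))*(-47) = (-12 + 4)*(-47) = -8*(-47) = 376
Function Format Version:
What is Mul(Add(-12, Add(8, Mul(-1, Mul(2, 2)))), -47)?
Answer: 376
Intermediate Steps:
Mul(Add(-12, Add(8, Mul(-1, Mul(2, 2)))), -47) = Mul(Add(-12, Add(8, Mul(-1, 4))), -47) = Mul(Add(-12, Add(8, -4)), -47) = Mul(Add(-12, 4), -47) = Mul(-8, -47) = 376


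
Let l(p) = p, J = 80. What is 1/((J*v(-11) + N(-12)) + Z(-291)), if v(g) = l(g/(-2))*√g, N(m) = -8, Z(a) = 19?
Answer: 1/193611 - 40*I*√11/193611 ≈ 5.165e-6 - 0.00068521*I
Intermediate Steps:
v(g) = -g^(3/2)/2 (v(g) = (g/(-2))*√g = (g*(-½))*√g = (-g/2)*√g = -g^(3/2)/2)
1/((J*v(-11) + N(-12)) + Z(-291)) = 1/((80*(-(-11)*I*√11/2) - 8) + 19) = 1/((80*(11*I*√11/2) - 8) + 19) = 1/((440*I*√11 - 8) + 19) = 1/((-8 + 440*I*√11) + 19) = 1/(11 + 440*I*√11)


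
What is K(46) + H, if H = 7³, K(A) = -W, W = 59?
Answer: 284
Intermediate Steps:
K(A) = -59 (K(A) = -1*59 = -59)
H = 343
K(46) + H = -59 + 343 = 284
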